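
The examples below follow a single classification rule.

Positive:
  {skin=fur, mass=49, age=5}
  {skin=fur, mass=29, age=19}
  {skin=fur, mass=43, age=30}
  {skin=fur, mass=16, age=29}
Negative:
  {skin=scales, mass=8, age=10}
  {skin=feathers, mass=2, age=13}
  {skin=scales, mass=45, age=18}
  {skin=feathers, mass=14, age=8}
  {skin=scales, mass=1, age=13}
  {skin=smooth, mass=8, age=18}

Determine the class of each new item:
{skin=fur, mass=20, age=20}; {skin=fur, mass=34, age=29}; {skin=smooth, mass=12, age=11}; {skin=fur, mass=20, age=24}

All 'Positive' examples share one property — skin is fur — and every 'Negative' example lacks it.

Positive, Positive, Negative, Positive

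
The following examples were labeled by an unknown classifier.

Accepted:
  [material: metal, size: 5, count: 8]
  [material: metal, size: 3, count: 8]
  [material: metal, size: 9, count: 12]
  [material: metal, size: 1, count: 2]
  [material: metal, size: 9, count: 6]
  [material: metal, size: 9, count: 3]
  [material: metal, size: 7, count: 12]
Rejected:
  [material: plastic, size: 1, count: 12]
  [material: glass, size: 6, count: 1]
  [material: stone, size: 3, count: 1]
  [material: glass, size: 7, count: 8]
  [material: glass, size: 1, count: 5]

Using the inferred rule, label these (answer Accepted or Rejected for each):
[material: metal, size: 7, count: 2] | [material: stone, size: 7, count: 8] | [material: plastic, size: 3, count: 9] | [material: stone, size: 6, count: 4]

The common property of the 'Accepted' items is: material is metal. No 'Rejected' item has it.
Accepted: [material: metal, size: 7, count: 2], since material is metal.
Rejected: [material: stone, size: 7, count: 8], since material is stone.
Rejected: [material: plastic, size: 3, count: 9], since material is plastic.
Rejected: [material: stone, size: 6, count: 4], since material is stone.

Accepted, Rejected, Rejected, Rejected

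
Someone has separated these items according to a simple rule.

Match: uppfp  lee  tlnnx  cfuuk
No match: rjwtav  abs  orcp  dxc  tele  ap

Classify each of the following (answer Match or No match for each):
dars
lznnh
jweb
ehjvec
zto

Rule: has a double letter. This holds for each 'Match' example and fails for each 'No match' one.
No match: dars, since no doubled letter. Match: lznnh, since 'nn' doubled. No match: jweb, since no doubled letter. No match: ehjvec, since no doubled letter. No match: zto, since no doubled letter.

No match, Match, No match, No match, No match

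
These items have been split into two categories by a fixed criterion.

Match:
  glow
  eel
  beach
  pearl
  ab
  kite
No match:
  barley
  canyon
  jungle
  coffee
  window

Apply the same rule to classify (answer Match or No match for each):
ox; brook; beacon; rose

The classifier is using: length ≤ 5.
ox: length 2 — has this property, so Match.
brook: length 5 — has this property, so Match.
beacon: length 6 — fails this test, so No match.
rose: length 4 — has this property, so Match.

Match, Match, No match, Match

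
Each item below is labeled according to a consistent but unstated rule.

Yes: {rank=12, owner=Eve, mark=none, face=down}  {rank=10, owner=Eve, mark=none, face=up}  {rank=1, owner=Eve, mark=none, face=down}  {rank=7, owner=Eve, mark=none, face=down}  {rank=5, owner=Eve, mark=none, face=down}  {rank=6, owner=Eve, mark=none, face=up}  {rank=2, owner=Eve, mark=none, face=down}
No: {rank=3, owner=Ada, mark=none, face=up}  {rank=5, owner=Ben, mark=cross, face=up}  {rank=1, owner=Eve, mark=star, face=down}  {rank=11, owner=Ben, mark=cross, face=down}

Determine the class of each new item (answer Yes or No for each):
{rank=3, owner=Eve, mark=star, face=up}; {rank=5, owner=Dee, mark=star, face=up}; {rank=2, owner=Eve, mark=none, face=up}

The simplest hypothesis consistent with all the labels is: mark is none AND owner is Eve.

No, No, Yes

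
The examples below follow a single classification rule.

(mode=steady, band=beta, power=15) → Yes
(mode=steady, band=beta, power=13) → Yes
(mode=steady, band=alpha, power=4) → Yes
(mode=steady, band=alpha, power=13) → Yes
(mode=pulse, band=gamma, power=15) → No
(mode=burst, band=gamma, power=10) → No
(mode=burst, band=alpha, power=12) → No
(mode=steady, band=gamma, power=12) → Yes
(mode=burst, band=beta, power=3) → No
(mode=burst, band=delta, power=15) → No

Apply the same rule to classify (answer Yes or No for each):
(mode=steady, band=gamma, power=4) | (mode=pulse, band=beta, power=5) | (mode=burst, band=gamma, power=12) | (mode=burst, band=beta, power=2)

Yes, No, No, No

One predicate separates the groups cleanly: mode is steady.
(mode=steady, band=gamma, power=4): mode is steady — fits, so Yes.
(mode=pulse, band=beta, power=5): mode is pulse — doesn't match, so No.
(mode=burst, band=gamma, power=12): mode is burst — doesn't match, so No.
(mode=burst, band=beta, power=2): mode is burst — doesn't match, so No.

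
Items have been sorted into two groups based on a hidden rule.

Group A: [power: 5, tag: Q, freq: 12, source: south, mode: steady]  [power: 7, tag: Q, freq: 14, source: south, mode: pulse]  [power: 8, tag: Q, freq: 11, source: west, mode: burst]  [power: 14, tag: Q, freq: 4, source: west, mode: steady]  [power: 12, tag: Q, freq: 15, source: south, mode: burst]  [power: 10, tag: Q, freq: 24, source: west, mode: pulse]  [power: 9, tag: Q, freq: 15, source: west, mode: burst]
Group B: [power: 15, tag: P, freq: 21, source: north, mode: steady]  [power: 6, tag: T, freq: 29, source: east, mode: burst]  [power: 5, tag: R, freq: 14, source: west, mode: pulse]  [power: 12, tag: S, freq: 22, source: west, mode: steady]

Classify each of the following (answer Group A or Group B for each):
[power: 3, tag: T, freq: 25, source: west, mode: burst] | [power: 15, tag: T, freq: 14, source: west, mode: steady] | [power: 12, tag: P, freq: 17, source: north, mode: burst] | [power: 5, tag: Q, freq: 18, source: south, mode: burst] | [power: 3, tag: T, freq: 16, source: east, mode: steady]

Looking at the examples, the only property every 'Group A' case has and every 'Group B' case lacks is: tag is Q.
[power: 3, tag: T, freq: 25, source: west, mode: burst]: tag is T — does not satisfy this, so Group B. [power: 15, tag: T, freq: 14, source: west, mode: steady]: tag is T — does not satisfy this, so Group B. [power: 12, tag: P, freq: 17, source: north, mode: burst]: tag is P — does not satisfy this, so Group B. [power: 5, tag: Q, freq: 18, source: south, mode: burst]: tag is Q — checks out, so Group A. [power: 3, tag: T, freq: 16, source: east, mode: steady]: tag is T — does not satisfy this, so Group B.

Group B, Group B, Group B, Group A, Group B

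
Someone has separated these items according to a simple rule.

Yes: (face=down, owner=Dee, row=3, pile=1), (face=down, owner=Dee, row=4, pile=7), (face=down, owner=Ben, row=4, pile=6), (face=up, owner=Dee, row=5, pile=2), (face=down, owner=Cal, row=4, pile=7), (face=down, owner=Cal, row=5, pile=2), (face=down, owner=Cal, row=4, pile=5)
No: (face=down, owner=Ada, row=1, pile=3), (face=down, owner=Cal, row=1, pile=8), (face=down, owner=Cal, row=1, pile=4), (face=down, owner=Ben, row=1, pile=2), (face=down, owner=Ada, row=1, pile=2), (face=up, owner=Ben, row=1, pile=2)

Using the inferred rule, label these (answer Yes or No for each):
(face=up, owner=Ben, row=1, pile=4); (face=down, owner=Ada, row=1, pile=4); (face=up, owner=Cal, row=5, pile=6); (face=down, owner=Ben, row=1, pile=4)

No, No, Yes, No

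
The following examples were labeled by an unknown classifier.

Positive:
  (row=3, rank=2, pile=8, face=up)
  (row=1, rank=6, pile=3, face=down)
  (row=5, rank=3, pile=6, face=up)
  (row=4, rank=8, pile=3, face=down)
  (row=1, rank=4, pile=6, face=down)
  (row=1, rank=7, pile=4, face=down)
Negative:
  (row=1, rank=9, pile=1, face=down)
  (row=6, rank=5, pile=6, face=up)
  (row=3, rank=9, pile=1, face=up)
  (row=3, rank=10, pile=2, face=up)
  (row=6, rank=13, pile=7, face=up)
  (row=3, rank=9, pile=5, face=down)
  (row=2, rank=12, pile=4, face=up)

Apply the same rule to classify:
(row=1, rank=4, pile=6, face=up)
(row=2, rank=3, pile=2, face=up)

Positive, Positive

The classifier is using: rank ≤ 8 AND row ≤ 5.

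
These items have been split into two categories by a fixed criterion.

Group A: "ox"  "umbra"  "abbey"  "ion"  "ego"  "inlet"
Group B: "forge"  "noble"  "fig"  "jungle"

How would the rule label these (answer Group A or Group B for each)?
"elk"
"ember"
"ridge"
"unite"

Group A, Group A, Group B, Group A

Every 'Group A' example satisfies: starts with a vowel. None of the 'Group B' examples do.
"elk": Group A (starts with 'e'). "ember": Group A (starts with 'e'). "ridge": Group B (starts with 'r'). "unite": Group A (starts with 'u').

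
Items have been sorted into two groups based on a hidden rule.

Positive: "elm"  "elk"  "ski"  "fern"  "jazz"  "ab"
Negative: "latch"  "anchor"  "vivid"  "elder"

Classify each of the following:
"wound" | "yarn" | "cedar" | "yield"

The pattern is that an item is 'Positive' exactly when: length ≤ 4.
"wound" — length 5, hence Negative. "yarn" — length 4, hence Positive. "cedar" — length 5, hence Negative. "yield" — length 5, hence Negative.

Negative, Positive, Negative, Negative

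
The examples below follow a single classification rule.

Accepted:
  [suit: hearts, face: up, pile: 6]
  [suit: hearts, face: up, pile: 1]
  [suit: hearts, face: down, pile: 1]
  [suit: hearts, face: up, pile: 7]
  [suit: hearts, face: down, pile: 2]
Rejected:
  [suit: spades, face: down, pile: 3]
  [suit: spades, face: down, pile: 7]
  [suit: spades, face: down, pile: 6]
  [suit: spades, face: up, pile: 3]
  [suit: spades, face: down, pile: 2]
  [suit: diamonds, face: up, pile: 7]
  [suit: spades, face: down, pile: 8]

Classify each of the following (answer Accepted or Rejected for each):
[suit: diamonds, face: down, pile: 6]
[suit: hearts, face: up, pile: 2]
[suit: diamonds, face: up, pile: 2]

The rule appears to be: suit is hearts.
[suit: diamonds, face: down, pile: 6] → suit is diamonds → Rejected. [suit: hearts, face: up, pile: 2] → suit is hearts → Accepted. [suit: diamonds, face: up, pile: 2] → suit is diamonds → Rejected.

Rejected, Accepted, Rejected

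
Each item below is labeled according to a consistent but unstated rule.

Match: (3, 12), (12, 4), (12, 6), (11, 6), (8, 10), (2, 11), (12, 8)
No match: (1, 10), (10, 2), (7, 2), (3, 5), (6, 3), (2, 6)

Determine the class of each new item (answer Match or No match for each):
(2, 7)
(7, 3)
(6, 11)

No match, No match, Match

The common property of the 'Match' items is: sum ≥ 13. No 'No match' item has it.
No match: (2, 7), since 2+7 = 9. No match: (7, 3), since 7+3 = 10. Match: (6, 11), since 6+11 = 17.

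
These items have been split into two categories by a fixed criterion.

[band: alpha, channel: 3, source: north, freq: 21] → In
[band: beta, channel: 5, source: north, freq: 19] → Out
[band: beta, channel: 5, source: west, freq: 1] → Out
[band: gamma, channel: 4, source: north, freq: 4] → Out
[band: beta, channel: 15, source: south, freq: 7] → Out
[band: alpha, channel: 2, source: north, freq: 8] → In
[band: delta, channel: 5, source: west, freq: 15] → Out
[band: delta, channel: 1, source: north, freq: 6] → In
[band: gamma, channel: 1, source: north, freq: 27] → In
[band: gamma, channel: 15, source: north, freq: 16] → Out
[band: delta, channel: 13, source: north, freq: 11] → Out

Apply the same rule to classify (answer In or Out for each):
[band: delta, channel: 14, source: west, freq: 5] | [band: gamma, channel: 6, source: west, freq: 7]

One predicate separates the groups cleanly: channel ≤ 3.
[band: delta, channel: 14, source: west, freq: 5]: Out (channel = 14). [band: gamma, channel: 6, source: west, freq: 7]: Out (channel = 6).

Out, Out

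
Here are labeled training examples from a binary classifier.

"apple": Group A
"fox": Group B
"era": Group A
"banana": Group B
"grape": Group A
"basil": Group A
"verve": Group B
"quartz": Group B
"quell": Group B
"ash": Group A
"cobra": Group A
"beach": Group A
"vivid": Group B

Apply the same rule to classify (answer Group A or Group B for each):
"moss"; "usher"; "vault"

Group B, Group B, Group A

The simplest hypothesis consistent with all the labels is: odd length AND contains 'a'.
"moss": length 4, no 'a' — doesn't match, so Group B. "usher": length 5, no 'a' — doesn't match, so Group B. "vault": length 5, has 'a' — satisfies this, so Group A.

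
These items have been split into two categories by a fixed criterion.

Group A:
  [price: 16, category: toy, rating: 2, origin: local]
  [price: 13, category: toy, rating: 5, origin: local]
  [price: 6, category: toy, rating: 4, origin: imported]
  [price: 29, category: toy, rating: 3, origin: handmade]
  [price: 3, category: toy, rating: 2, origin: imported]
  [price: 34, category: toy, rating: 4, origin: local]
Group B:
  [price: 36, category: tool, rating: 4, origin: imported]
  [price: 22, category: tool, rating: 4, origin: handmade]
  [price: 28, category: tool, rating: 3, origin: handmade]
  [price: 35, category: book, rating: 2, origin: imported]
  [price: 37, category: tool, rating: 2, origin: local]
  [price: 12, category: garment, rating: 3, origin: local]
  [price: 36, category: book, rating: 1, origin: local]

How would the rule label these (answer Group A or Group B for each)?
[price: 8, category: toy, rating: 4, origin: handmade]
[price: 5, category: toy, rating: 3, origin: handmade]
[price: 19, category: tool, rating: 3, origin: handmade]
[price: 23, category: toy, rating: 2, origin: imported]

Group A, Group A, Group B, Group A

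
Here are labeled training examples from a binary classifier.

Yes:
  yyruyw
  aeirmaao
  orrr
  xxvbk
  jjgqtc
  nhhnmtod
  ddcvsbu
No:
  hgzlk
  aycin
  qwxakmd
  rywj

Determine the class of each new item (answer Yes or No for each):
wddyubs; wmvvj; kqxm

Yes, Yes, No

One predicate separates the groups cleanly: has a double letter.
wddyubs: 'dd' doubled — satisfies this, so Yes. wmvvj: 'vv' doubled — satisfies this, so Yes. kqxm: no doubled letter — doesn't match, so No.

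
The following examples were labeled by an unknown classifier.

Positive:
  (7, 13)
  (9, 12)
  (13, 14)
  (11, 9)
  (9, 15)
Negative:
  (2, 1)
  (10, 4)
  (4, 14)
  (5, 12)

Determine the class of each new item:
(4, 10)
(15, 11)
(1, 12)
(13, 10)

The distinguishing property — sum ≥ 20 — holds for all the 'Positive' cases and none of the 'Negative' cases.
Negative: (4, 10), since 4+10 = 14. Positive: (15, 11), since 15+11 = 26. Negative: (1, 12), since 1+12 = 13. Positive: (13, 10), since 13+10 = 23.

Negative, Positive, Negative, Positive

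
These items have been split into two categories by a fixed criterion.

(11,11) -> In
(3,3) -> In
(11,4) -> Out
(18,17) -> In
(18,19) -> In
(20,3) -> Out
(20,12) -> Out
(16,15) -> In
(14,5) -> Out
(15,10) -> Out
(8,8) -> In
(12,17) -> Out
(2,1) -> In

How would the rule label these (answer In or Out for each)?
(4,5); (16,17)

In, In

The rule appears to be: |first − second| ≤ 1.
(4,5): In (|4−5| = 1).
(16,17): In (|16−17| = 1).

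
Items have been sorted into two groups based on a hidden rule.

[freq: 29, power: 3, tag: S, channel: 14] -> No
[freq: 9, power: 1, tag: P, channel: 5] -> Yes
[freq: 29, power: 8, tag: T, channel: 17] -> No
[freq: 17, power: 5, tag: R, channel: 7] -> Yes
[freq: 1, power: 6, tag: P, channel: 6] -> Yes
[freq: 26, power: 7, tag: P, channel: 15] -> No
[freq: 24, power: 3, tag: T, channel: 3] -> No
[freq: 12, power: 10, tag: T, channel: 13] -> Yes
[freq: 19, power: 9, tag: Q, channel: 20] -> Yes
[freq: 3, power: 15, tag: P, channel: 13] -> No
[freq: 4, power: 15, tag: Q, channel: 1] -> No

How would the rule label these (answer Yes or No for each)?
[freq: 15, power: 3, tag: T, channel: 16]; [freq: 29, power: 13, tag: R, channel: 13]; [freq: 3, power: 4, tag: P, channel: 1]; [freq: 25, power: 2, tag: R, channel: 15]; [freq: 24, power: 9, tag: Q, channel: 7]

The pattern is that an item is 'Yes' exactly when: power ≤ 10 AND freq ≤ 19.
[freq: 15, power: 3, tag: T, channel: 16]: power = 3, freq = 15, has this property → Yes. [freq: 29, power: 13, tag: R, channel: 13]: power = 13, freq = 29, does not pass → No. [freq: 3, power: 4, tag: P, channel: 1]: power = 4, freq = 3, has this property → Yes. [freq: 25, power: 2, tag: R, channel: 15]: power = 2, freq = 25, does not pass → No. [freq: 24, power: 9, tag: Q, channel: 7]: power = 9, freq = 24, does not pass → No.

Yes, No, Yes, No, No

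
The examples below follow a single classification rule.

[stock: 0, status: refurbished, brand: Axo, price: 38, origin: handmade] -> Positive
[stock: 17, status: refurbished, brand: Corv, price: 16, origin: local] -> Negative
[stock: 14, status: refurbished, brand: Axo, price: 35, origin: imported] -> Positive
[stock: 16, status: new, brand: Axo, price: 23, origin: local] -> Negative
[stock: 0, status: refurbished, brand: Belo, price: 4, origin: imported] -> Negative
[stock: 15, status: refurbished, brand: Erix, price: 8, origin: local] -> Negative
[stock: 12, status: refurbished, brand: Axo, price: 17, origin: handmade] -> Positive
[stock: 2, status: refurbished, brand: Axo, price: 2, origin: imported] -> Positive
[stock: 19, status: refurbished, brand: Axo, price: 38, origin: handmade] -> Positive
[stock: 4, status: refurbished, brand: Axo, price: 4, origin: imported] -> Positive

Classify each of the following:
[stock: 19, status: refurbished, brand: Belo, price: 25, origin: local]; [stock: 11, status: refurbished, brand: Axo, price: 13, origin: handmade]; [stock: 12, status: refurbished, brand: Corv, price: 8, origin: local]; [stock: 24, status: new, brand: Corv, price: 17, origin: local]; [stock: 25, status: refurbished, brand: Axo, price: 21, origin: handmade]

The classifier is using: status is refurbished AND brand is Axo.

Negative, Positive, Negative, Negative, Positive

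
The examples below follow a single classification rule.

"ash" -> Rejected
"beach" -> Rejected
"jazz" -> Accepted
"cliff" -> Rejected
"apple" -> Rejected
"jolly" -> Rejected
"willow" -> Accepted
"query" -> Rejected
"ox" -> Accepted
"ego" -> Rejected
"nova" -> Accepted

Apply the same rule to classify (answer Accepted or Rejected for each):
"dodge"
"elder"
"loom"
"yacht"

The pattern is that an item is 'Accepted' exactly when: even length.
"dodge" → length 5 → Rejected. "elder" → length 5 → Rejected. "loom" → length 4 → Accepted. "yacht" → length 5 → Rejected.

Rejected, Rejected, Accepted, Rejected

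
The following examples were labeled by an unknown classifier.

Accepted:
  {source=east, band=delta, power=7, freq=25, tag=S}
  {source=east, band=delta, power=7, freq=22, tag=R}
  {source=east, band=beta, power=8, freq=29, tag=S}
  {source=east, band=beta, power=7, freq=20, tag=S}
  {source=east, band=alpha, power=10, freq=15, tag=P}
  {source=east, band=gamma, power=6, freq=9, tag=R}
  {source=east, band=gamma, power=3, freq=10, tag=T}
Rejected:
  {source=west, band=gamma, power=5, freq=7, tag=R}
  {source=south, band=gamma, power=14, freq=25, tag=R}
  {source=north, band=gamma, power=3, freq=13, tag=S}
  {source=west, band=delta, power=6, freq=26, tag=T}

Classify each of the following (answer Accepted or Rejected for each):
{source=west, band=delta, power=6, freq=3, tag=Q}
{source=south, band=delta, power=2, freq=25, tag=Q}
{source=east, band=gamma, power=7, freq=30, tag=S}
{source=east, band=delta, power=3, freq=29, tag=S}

Comparing the two groups points to one rule — source is east.

Rejected, Rejected, Accepted, Accepted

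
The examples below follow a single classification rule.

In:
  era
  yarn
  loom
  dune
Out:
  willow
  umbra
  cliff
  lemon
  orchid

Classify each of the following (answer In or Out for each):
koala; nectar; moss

The simplest hypothesis consistent with all the labels is: length ≤ 4.
koala: length 5, does not fit → Out.
nectar: length 6, does not fit → Out.
moss: length 4, fits → In.

Out, Out, In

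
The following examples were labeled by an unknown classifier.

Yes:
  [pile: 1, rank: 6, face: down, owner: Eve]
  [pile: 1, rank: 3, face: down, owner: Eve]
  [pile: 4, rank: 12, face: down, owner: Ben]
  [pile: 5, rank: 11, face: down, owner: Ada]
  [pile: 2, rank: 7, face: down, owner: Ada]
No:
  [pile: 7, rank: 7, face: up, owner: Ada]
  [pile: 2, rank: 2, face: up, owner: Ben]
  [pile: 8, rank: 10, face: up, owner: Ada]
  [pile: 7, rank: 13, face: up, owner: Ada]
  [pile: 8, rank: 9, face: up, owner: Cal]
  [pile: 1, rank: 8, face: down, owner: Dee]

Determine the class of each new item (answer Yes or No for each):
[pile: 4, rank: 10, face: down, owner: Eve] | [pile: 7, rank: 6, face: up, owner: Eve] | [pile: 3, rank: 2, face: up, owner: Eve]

Yes, No, No

The common property of the 'Yes' items is: face is down AND rank ≠ 8. No 'No' item has it.
Yes: [pile: 4, rank: 10, face: down, owner: Eve], since face is down, rank = 10.
No: [pile: 7, rank: 6, face: up, owner: Eve], since face is up, rank = 6.
No: [pile: 3, rank: 2, face: up, owner: Eve], since face is up, rank = 2.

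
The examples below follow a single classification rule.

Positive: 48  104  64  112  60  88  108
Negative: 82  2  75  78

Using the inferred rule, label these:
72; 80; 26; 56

Positive, Positive, Negative, Positive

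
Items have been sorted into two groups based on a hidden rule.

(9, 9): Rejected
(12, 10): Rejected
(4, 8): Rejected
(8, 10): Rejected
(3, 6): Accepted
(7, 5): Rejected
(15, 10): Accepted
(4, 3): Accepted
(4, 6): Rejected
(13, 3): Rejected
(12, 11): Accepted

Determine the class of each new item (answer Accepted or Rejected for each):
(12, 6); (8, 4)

The pattern is that an item is 'Accepted' exactly when: sum is odd.
(12, 6) — 12+6 = 18, hence Rejected. (8, 4) — 8+4 = 12, hence Rejected.

Rejected, Rejected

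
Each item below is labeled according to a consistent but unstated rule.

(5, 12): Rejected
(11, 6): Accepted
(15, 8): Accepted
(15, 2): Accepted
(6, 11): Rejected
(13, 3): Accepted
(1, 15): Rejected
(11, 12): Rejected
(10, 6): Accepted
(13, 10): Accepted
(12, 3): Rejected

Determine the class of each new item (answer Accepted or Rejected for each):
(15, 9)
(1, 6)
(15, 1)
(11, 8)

Accepted, Rejected, Accepted, Accepted

The classifier is using: first > second AND sum ≥ 16.
(15, 9): 15 > 9, 15+9 = 24 — passes, so Accepted.
(1, 6): 1 < 6, 1+6 = 7 — does not fit, so Rejected.
(15, 1): 15 > 1, 15+1 = 16 — passes, so Accepted.
(11, 8): 11 > 8, 11+8 = 19 — passes, so Accepted.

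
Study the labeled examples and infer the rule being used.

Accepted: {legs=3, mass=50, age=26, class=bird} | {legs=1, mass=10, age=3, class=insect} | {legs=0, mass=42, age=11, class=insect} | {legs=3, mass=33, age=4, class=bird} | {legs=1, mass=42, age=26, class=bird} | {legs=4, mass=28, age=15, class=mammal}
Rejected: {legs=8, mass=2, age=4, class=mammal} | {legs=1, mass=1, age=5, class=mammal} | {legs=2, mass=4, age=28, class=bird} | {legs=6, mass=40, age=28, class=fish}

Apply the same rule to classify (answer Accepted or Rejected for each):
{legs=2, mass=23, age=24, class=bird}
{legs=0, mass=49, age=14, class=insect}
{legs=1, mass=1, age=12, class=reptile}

Every 'Accepted' example satisfies: age ≤ 26 AND mass ≥ 4. None of the 'Rejected' examples do.
{legs=2, mass=23, age=24, class=bird}: age = 24, mass = 23, passes → Accepted.
{legs=0, mass=49, age=14, class=insect}: age = 14, mass = 49, passes → Accepted.
{legs=1, mass=1, age=12, class=reptile}: age = 12, mass = 1, fails the rule → Rejected.

Accepted, Accepted, Rejected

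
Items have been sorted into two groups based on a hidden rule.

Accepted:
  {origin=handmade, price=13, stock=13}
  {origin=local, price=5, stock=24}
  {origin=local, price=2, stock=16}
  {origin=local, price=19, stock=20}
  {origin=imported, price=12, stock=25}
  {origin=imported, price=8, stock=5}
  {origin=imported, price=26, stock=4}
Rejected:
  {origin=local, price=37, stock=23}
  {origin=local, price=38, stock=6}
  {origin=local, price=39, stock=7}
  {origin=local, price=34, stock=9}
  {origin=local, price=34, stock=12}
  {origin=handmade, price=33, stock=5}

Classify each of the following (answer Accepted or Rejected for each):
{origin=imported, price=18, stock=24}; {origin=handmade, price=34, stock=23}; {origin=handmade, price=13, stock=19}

Accepted, Rejected, Accepted

Every 'Accepted' example satisfies: price ≤ 26. None of the 'Rejected' examples do.
{origin=imported, price=18, stock=24}: price = 18 — meets the rule, so Accepted.
{origin=handmade, price=34, stock=23}: price = 34 — lacks this property, so Rejected.
{origin=handmade, price=13, stock=19}: price = 13 — meets the rule, so Accepted.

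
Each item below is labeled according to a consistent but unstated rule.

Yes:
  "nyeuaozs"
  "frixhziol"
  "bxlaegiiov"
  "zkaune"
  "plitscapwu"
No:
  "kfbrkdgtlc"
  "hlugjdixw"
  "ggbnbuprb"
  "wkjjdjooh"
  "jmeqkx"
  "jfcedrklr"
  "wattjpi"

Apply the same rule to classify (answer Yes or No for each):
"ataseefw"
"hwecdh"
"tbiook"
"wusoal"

Yes, No, Yes, Yes

The common property of the 'Yes' items is: has ≥ 3 vowels. No 'No' item has it.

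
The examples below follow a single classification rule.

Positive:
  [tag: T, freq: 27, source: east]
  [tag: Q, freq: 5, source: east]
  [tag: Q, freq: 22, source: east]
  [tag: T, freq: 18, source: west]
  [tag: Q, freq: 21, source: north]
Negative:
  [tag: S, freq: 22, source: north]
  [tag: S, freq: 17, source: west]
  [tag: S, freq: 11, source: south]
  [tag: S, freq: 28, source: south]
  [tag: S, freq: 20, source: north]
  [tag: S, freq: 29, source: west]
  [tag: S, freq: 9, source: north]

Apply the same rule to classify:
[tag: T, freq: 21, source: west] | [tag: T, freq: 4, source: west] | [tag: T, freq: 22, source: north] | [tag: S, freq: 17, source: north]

Positive, Positive, Positive, Negative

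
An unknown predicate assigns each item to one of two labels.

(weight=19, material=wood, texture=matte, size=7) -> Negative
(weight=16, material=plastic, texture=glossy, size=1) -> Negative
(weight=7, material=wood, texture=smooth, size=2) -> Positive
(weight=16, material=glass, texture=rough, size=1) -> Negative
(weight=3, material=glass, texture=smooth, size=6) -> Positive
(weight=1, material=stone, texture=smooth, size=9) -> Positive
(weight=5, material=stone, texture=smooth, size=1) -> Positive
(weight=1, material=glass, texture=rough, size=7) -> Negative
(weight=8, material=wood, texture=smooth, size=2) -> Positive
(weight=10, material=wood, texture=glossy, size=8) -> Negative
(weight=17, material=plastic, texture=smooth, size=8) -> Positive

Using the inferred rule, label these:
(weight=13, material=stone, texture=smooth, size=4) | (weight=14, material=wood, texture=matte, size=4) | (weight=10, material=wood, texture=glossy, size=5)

Positive, Negative, Negative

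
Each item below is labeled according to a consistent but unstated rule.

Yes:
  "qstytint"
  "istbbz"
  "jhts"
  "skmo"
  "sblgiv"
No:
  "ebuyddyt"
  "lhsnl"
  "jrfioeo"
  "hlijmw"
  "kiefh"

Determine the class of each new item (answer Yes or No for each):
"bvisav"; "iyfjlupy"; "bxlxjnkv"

Yes, No, No

The pattern is that an item is 'Yes' exactly when: even length AND contains 's'.
"bvisav": Yes (length 6, has 's').
"iyfjlupy": No (length 8, no 's').
"bxlxjnkv": No (length 8, no 's').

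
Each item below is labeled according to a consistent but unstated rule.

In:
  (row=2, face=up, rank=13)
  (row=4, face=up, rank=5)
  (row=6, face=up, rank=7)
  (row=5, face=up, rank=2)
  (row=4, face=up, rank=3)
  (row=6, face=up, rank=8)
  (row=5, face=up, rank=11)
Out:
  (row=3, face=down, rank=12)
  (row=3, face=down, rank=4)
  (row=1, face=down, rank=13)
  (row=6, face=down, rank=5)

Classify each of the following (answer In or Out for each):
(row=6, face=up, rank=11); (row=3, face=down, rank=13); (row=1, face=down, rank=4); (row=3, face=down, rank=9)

In, Out, Out, Out

The rule appears to be: face is up.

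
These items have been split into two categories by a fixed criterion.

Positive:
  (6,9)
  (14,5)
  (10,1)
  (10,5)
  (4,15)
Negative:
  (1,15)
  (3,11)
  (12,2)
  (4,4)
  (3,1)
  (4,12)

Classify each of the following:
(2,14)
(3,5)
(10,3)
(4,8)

The distinguishing property — sum is odd — holds for all the 'Positive' cases and none of the 'Negative' cases.
(2,14) → 2+14 = 16 → Negative.
(3,5) → 3+5 = 8 → Negative.
(10,3) → 10+3 = 13 → Positive.
(4,8) → 4+8 = 12 → Negative.

Negative, Negative, Positive, Negative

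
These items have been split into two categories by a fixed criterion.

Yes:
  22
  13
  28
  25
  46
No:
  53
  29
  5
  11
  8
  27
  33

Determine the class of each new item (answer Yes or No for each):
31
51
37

Yes, No, Yes

A rule that fits every label: ≡ 1 (mod 3) — true of each 'Yes' example, false of each 'No' one.
31 → 31 mod 3 = 1 → Yes. 51 → 51 mod 3 = 0 → No. 37 → 37 mod 3 = 1 → Yes.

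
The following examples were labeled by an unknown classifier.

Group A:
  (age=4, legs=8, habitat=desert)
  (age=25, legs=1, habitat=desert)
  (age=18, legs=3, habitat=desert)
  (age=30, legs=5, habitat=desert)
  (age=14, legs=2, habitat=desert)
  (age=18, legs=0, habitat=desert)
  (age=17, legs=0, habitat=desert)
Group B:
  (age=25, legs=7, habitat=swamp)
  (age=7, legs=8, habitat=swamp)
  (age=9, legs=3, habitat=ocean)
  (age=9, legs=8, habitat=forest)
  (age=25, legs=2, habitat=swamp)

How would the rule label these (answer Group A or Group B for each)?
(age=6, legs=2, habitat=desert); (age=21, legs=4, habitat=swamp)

Group A, Group B

Rule: habitat is desert. This holds for each 'Group A' example and fails for each 'Group B' one.
(age=6, legs=2, habitat=desert): Group A (habitat is desert).
(age=21, legs=4, habitat=swamp): Group B (habitat is swamp).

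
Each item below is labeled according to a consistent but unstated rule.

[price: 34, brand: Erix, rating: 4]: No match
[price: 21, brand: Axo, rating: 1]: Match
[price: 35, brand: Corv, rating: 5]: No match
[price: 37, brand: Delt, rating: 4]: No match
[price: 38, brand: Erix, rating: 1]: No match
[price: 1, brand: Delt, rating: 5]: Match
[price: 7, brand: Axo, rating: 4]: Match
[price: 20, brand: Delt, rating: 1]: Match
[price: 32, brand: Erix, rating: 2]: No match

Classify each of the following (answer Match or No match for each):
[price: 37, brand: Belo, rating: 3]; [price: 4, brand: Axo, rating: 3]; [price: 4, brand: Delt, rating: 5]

The rule appears to be: price ≤ 21.
[price: 37, brand: Belo, rating: 3] → price = 37 → No match. [price: 4, brand: Axo, rating: 3] → price = 4 → Match. [price: 4, brand: Delt, rating: 5] → price = 4 → Match.

No match, Match, Match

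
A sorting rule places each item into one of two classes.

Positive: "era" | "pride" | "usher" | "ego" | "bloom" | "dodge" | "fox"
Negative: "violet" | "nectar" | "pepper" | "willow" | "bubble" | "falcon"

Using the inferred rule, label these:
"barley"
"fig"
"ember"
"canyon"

All 'Positive' examples share one property — odd length — and every 'Negative' example lacks it.
"barley": length 6, doesn't match → Negative. "fig": length 3, has this property → Positive. "ember": length 5, has this property → Positive. "canyon": length 6, doesn't match → Negative.

Negative, Positive, Positive, Negative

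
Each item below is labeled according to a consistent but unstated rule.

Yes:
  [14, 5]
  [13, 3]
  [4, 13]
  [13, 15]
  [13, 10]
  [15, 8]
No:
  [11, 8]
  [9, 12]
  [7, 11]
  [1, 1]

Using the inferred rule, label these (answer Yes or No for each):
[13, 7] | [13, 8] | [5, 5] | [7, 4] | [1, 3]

Yes, Yes, No, No, No

The common property of the 'Yes' items is: max ≥ 13. No 'No' item has it.
[13, 7] — max 13, hence Yes.
[13, 8] — max 13, hence Yes.
[5, 5] — max 5, hence No.
[7, 4] — max 7, hence No.
[1, 3] — max 3, hence No.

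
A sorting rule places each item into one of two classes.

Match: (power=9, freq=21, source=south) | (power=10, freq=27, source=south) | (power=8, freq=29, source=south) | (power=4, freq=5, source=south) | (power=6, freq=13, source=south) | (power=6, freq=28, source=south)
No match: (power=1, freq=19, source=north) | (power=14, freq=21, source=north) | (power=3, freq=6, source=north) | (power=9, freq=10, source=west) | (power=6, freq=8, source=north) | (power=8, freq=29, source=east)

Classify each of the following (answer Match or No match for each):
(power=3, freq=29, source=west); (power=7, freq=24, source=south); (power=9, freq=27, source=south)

No match, Match, Match

Every 'Match' example satisfies: source is south. None of the 'No match' examples do.
(power=3, freq=29, source=west): source is west — fails the rule, so No match.
(power=7, freq=24, source=south): source is south — has this property, so Match.
(power=9, freq=27, source=south): source is south — has this property, so Match.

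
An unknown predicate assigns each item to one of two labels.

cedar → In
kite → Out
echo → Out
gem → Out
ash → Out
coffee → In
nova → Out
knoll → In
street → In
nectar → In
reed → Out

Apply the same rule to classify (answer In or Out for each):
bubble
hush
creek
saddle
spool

In, Out, In, In, In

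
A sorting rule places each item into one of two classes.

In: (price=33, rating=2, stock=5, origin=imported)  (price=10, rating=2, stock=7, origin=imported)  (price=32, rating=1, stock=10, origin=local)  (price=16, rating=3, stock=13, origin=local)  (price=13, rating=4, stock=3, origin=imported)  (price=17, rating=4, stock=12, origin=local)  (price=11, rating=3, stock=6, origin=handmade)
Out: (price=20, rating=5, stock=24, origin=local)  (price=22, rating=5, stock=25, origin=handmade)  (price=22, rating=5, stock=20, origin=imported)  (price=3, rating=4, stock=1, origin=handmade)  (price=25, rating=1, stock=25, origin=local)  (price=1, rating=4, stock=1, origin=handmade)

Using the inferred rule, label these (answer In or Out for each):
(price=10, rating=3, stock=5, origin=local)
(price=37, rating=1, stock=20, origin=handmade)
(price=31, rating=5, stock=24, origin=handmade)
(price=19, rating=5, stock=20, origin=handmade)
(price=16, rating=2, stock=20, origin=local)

All 'In' examples share one property — stock ≥ 3 AND stock ≤ 13 — and every 'Out' example lacks it.

In, Out, Out, Out, Out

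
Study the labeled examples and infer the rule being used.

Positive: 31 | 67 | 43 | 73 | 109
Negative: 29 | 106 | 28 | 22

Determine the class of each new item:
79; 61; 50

Rule: ≡ 1 (mod 6). This holds for each 'Positive' example and fails for each 'Negative' one.
79 → 79 mod 6 = 1 → Positive.
61 → 61 mod 6 = 1 → Positive.
50 → 50 mod 6 = 2 → Negative.

Positive, Positive, Negative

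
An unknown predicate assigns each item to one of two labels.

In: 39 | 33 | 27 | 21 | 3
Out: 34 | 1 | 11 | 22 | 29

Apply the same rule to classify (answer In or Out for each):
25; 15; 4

Out, In, Out

Rule: multiple of 3. This holds for each 'In' example and fails for each 'Out' one.
25 — 25 = 3·8 + 1, hence Out. 15 — 15 = 3·5, hence In. 4 — 4 = 3·1 + 1, hence Out.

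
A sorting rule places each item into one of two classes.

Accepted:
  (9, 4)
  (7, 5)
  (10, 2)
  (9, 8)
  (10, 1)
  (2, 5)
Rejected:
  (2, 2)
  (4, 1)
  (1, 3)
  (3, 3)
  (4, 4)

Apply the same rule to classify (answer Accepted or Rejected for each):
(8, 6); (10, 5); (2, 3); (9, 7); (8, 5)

Accepted, Accepted, Rejected, Accepted, Accepted

The common property of the 'Accepted' items is: max ≥ 5. No 'Rejected' item has it.
(8, 6) → max 8 → Accepted.
(10, 5) → max 10 → Accepted.
(2, 3) → max 3 → Rejected.
(9, 7) → max 9 → Accepted.
(8, 5) → max 8 → Accepted.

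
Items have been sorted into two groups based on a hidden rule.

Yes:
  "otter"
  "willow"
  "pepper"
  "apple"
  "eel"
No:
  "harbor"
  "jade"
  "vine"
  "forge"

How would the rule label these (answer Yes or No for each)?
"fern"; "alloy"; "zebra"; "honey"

Comparing the two groups points to one rule — has a double letter.
No: "fern", since no doubled letter.
Yes: "alloy", since 'll' doubled.
No: "zebra", since no doubled letter.
No: "honey", since no doubled letter.

No, Yes, No, No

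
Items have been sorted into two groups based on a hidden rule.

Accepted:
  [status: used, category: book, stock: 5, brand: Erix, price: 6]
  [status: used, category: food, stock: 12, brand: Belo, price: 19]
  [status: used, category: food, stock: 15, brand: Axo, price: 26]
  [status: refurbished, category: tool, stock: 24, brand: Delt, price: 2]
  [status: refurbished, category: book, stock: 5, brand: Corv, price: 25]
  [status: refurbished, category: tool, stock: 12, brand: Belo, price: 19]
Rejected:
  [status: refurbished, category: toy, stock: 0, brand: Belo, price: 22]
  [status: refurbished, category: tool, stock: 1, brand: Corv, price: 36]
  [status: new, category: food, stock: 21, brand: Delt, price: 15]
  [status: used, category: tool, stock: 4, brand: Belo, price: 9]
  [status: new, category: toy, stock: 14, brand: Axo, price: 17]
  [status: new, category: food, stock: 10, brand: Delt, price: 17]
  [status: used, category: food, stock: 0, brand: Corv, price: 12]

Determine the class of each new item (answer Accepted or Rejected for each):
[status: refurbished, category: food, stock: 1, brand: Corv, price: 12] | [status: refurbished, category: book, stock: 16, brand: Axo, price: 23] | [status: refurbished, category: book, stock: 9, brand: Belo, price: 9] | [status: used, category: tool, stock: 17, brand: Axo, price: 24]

Every 'Accepted' example satisfies: status is not new AND stock ≥ 5. None of the 'Rejected' examples do.
[status: refurbished, category: food, stock: 1, brand: Corv, price: 12]: Rejected (status is refurbished, stock = 1). [status: refurbished, category: book, stock: 16, brand: Axo, price: 23]: Accepted (status is refurbished, stock = 16). [status: refurbished, category: book, stock: 9, brand: Belo, price: 9]: Accepted (status is refurbished, stock = 9). [status: used, category: tool, stock: 17, brand: Axo, price: 24]: Accepted (status is used, stock = 17).

Rejected, Accepted, Accepted, Accepted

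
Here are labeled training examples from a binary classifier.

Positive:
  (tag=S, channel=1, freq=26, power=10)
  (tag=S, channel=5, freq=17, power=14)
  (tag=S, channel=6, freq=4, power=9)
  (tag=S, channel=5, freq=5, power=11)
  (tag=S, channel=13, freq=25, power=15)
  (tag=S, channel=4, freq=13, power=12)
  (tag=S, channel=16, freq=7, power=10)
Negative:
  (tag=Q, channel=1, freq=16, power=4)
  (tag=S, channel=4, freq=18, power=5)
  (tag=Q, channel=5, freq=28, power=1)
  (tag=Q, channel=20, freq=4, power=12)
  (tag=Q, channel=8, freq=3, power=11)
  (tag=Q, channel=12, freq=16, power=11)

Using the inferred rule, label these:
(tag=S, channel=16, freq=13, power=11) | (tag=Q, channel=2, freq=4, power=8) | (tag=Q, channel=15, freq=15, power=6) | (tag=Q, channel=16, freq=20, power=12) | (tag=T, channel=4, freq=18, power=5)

Positive, Negative, Negative, Negative, Negative

Every 'Positive' example satisfies: tag is S AND power ≥ 9. None of the 'Negative' examples do.
(tag=S, channel=16, freq=13, power=11): Positive (tag is S, power = 11).
(tag=Q, channel=2, freq=4, power=8): Negative (tag is Q, power = 8).
(tag=Q, channel=15, freq=15, power=6): Negative (tag is Q, power = 6).
(tag=Q, channel=16, freq=20, power=12): Negative (tag is Q, power = 12).
(tag=T, channel=4, freq=18, power=5): Negative (tag is T, power = 5).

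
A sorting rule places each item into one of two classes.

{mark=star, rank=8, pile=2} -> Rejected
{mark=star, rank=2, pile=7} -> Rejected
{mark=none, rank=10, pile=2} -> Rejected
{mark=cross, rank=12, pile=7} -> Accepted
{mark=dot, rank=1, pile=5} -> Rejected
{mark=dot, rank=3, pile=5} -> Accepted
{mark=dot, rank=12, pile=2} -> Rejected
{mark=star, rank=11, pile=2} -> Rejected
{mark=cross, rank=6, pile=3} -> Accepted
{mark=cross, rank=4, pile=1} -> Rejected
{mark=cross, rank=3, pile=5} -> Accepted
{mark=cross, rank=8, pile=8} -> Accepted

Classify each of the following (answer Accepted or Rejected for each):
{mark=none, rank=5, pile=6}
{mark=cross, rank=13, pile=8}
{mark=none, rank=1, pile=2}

The pattern is that an item is 'Accepted' exactly when: pile ≥ 3 AND rank ≥ 3.
{mark=none, rank=5, pile=6}: pile = 6, rank = 5 — has this property, so Accepted.
{mark=cross, rank=13, pile=8}: pile = 8, rank = 13 — has this property, so Accepted.
{mark=none, rank=1, pile=2}: pile = 2, rank = 1 — does not satisfy this, so Rejected.

Accepted, Accepted, Rejected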